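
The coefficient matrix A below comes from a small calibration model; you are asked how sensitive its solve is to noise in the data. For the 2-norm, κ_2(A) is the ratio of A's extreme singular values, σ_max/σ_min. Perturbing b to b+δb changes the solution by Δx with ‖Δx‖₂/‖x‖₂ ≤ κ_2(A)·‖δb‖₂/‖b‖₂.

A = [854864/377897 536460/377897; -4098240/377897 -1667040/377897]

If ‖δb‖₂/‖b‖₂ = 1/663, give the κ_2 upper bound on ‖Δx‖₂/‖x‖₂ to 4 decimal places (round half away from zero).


0.0401

M = AᵀA = [10426153216/84953089 4337019840/84953089; 4337019840/84953089 1824397200/84953089]. tr(M)=72488464/502681, det(M)=14745600/502681
eigenvalues of AᵀA: λ = (tr ± √(tr²−4·det))/2 = 144, 102400/502681
σ_max=√144=12, σ_min=√(102400/502681)=(320/709) → κ = 26.5875
κ_2(A)·‖δb‖/‖b‖ = 0.0401


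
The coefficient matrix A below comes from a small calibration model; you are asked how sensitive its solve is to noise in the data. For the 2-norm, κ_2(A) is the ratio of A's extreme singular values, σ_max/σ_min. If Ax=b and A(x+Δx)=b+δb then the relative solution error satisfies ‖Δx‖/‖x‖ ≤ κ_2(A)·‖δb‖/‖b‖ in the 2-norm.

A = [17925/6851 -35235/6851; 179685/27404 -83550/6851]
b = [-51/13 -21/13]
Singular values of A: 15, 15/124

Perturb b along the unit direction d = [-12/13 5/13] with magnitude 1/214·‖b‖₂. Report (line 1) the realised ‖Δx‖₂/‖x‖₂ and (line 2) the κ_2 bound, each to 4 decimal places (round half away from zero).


0.0066
0.5794

largest singular value 15, smallest 15/124
κ_2(A) = 15 / (15/124) = 124.0000
κ_2(A)·‖δb‖/‖b‖ = 0.5794
solve Ax = b  →  x = [21.7882 11.8471]
2-norm of b is 4.2426; of x, 24.8008
re-solving with b+δb shifts x by Δx of norm 0.1639
realised ‖Δx‖/‖x‖ = 0.0066
realised/bound (from unrounded values) ≈ 0.0114


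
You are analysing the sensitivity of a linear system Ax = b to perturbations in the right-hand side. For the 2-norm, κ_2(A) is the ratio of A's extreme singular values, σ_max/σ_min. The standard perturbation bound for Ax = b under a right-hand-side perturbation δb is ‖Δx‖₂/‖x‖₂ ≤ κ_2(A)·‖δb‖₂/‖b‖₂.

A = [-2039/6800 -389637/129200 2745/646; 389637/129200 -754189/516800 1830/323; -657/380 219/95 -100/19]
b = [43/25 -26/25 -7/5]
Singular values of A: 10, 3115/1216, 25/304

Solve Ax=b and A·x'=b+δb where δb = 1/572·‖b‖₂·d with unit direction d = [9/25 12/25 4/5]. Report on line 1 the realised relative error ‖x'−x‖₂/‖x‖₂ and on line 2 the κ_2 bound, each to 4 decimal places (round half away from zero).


0.0043
0.2126

from the listed singular values, σ₁ = 10, σ_n = 25/304
κ_2(A) = 10 / (25/304) = 121.6000
perturbation bound = 121.6000·1/572 = 0.2126
solve Ax = b  →  x = [5.8413 -9.0896 -5.6341]
‖b‖ = 2.4495, ‖x‖ = 12.1854
δb = ε·‖b‖·d = [0.0015 0.0021 0.0034]; solving A·Δx = δb gives ‖Δx‖ = 0.0521
dividing the unrounded norms, ‖Δx‖/‖x‖ = 0.0043
so the bound overstates the realised error by a factor of ≈ 49.7469 (computed from the unrounded values)


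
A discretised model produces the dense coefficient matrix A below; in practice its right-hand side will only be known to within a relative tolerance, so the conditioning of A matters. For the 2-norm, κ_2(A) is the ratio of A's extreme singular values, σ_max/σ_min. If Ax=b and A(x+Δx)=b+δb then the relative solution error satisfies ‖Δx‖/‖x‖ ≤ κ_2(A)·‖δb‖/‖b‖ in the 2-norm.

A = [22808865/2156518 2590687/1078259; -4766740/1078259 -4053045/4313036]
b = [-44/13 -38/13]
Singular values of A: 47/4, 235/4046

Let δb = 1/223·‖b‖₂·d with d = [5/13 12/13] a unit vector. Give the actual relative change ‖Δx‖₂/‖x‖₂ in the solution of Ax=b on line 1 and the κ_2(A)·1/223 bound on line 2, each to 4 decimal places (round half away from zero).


0.0050
0.9072

from the listed singular values, σ₁ = 47/4, σ_n = 235/4046
condition number: (47/4) ÷ (235/4046) = 202.3000
bound on ‖Δx‖/‖x‖: κ·ε = 202.3000·1/223 = 0.9072
solve Ax = b  →  x = [14.9513 -67.2257]
‖b‖ = 4.4721, ‖x‖ = 68.8683
with δb = [0.0077 0.0185], A·Δx = δb → ‖Δx‖ = 0.3453
realised ‖Δx‖/‖x‖ = 0.0050
tightness: 0.0050 against a bound of 0.9072 (unrounded ratio ≈ 0.0055)


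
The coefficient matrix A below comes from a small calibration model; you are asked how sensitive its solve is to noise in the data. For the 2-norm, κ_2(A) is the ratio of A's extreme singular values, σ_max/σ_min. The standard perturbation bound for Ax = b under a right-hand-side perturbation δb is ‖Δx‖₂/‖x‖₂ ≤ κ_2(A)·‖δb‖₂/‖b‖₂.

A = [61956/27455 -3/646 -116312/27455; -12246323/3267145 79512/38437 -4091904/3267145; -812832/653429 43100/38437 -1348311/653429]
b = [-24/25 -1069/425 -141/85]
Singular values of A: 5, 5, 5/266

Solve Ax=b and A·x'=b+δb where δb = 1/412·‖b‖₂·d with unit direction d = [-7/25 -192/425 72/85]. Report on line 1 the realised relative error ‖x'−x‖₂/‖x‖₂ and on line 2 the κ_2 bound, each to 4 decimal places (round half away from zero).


0.6456
0.6456

σ_max = 5, σ_min = 5/266
κ_2(A) = 5 / (5/266) = 266.0000
bound on ‖Δx‖/‖x‖: κ·ε = 266.0000·1/412 = 0.6456
solve Ax = b  →  x = [0.3730 -0.2824 0.4256]
2-norm of b is 3.1623; of x, 0.6325
Δx = A⁻¹·δb where δb = 1/412·3.1623·d; ‖Δx‖ = 0.4083
dividing the unrounded norms, ‖Δx‖/‖x‖ = 0.6456
tightness: 0.6456 against a bound of 0.6456; the bound is attained (ratio 1)


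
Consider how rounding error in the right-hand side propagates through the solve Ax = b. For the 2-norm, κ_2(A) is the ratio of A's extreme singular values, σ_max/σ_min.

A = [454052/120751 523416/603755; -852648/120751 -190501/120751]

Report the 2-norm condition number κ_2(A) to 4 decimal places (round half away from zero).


355.1500

AᵀA = [3228968272/50452609 3632559048/252263045; 3632559048/252263045 4087301329/1261315225]; tr = 84811508129/1261315225, det = 45212176/1261315225
λ_max, λ_min = (84811508129/1261315225 ± √7192763803891656362241/1590916096816800625)/2 = 1681/25, 26896/50452609
κ = σ_max/σ_min = (41/5)/(164/7103) = 355.1500


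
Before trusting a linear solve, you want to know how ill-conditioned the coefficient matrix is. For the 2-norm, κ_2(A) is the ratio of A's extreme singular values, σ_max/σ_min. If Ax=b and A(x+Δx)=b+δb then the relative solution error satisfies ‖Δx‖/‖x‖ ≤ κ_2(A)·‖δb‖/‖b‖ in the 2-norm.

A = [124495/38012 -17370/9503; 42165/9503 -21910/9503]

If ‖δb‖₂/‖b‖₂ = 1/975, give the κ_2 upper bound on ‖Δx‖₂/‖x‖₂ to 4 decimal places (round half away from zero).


M = AᵀA = [43945200625/1444912144 -2928909375/180614018; -2928909375/180614018 781765000/90307009]. tr(M)=195340625/4999696, det(M)=390625/1249924
eigenvalues of AᵀA: λ = (tr ± √(tr²−4·det))/2 = 625/16, 2500/312481
κ_2(A) = √(λ_max/λ_min) = √((625/16) / (2500/312481)) = 69.8750
worst-case relative error ≤ 69.8750 × 1/975 = 0.0717

0.0717


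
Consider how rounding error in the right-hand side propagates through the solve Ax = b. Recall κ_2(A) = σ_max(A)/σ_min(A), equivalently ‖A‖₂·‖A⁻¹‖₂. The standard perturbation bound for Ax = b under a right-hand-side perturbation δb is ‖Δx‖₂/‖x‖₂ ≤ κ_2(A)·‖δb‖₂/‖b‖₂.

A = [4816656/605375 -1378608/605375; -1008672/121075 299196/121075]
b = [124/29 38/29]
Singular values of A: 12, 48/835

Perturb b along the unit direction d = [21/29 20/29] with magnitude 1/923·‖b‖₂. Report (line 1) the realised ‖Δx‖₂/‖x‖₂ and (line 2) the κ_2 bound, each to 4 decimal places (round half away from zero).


from the listed singular values, σ₁ = 12, σ_n = 48/835
κ = σ_max/σ_min = 12/(48/835) = 208.7500
κ_2(A)·‖δb‖/‖b‖ = 0.2262
solve Ax = b  →  x = [19.6433 66.7533]
‖b‖ = 4.4721, ‖x‖ = 69.5835
δb = ε·‖b‖·d = [0.0035 0.0033]; solving A·Δx = δb gives ‖Δx‖ = 0.0843
dividing the unrounded norms, ‖Δx‖/‖x‖ = 0.0012
tightness: 0.0012 against a bound of 0.2262 (unrounded ratio ≈ 0.0054)

0.0012
0.2262


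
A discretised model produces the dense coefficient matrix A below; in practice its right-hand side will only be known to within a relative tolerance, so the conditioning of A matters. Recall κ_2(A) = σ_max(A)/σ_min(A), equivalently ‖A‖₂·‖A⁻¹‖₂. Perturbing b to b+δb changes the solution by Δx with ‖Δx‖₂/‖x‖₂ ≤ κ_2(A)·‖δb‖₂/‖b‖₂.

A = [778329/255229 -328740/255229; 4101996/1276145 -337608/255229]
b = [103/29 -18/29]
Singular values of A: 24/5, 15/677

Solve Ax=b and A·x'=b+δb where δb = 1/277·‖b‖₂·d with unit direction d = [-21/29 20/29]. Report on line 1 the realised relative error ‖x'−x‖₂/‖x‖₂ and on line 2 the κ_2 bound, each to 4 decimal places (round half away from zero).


0.0043
0.7821

σ_max = 24/5, σ_min = 15/677
κ_2(A) = (24/5) / (15/677) = 216.6400
worst-case relative error ≤ 216.6400 × 1/277 = 0.7821
solve Ax = b  →  x = [-51.6923 -125.1449]
‖b‖ = 3.6056, ‖x‖ = 135.4006
with δb = [-0.0094 0.0090], A·Δx = δb → ‖Δx‖ = 0.5875
relative error = 0.0043
tightness: 0.0043 against a bound of 0.7821 (unrounded ratio ≈ 0.0055)


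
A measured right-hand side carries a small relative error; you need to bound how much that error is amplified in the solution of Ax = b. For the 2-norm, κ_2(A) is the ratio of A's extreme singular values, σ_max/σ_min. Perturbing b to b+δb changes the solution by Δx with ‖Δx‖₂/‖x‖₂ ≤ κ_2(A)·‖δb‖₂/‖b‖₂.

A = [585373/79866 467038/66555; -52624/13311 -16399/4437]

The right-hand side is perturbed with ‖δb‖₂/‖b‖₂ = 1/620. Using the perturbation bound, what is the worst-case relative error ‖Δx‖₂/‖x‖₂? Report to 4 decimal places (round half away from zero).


M = AᵀA = [1530642985/22071204 607369763/9196335; 607369763/9196335 964128421/15327225]. tr(M)=86771341/656100, det(M)=279841/656100
eigenvalues of AᵀA: λ = (tr ± √(tr²−4·det))/2 = 529/4, 529/164025
κ = σ_max/σ_min = (23/2)/(23/405) = 202.5000
perturbation bound = 202.5000·1/620 = 0.3266

0.3266


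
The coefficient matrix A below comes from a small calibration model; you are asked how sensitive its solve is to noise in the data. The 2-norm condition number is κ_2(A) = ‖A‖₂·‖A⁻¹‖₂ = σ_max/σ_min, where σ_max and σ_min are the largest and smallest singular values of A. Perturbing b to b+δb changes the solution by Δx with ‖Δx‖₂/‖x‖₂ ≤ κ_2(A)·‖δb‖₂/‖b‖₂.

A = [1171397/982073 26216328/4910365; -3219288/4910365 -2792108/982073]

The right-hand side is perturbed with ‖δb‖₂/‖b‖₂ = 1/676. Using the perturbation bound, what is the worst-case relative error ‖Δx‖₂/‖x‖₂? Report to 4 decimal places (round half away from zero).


0.5211

AᵀA = [154560859921/83431434025 27472891176/3337257361; 27472891176/3337257361 3052569311056/83431434025]; tr = 1907870417/49632025, det = 14776336/1240800625
solving λ² − 1907870417/49632025·λ + 14776336/1240800625 = 0 gives λ = 961/25, 15376/49632025
so κ_2 = √((961/25) / (15376/49632025)) = 352.2500
worst-case relative error ≤ 352.2500 × 1/676 = 0.5211


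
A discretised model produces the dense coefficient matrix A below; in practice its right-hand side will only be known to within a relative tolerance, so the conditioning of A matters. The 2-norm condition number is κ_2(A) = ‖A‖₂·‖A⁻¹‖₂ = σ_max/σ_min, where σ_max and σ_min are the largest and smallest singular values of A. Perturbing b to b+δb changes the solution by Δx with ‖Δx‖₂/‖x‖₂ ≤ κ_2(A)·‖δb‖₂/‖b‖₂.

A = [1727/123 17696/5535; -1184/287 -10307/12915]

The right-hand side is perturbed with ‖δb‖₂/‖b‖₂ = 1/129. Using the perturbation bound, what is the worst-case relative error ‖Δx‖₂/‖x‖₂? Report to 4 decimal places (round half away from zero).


0.8791

M = AᵀA = [158760625/741321 321464000/6671889; 321464000/6671889 652015225/60047001]. tr(M)=8037850/35721, det(M)=15625/3969
char-poly roots: 225 and 625/35721
κ_2(A) = √(λ_max/λ_min) = √(225 / (625/35721)) = 113.4000
κ_2(A)·‖δb‖/‖b‖ = 0.8791


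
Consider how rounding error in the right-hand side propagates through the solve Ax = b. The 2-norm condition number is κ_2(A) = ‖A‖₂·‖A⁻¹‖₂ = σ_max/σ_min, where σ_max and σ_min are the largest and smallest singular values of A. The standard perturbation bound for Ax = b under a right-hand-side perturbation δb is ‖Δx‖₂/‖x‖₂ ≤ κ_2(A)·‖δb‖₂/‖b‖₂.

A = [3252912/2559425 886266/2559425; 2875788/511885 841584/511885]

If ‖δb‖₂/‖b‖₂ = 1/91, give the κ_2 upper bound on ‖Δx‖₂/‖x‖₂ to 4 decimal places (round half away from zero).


2.7440

AᵀA = [129289323024/3896880625 37708729632/3896880625; 37708729632/3896880625 11000629476/3896880625]; tr = 224463924/6235009, det = 129600/6235009
char-poly roots: 36 and 3600/6235009
κ = σ_max/σ_min = 6/(60/2497) = 249.7000
worst-case relative error ≤ 249.7000 × 1/91 = 2.7440


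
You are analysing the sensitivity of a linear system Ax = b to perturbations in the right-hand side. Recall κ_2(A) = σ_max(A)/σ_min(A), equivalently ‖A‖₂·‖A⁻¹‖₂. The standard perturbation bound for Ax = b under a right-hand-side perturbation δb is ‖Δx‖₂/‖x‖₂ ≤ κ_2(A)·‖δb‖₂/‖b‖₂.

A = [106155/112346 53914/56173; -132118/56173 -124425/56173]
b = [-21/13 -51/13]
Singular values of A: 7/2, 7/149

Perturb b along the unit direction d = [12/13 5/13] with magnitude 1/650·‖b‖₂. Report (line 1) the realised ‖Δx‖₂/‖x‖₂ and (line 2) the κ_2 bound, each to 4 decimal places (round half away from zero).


0.0022
0.1146

largest singular value 7/2, smallest 7/149
κ_2(A) = (7/2) / (7/149) = 74.5000
κ_2(A)·‖δb‖/‖b‖ = 0.1146
solve Ax = b  →  x = [44.6601 -45.6502]
2-norm of b is 4.2426; of x, 63.8629
Δx = A⁻¹·δb where δb = 1/650·4.2426·d; ‖Δx‖ = 0.1389
realised ‖Δx‖/‖x‖ = 0.0022
so the bound overstates the realised error by a factor of ≈ 52.6842 (computed from the unrounded values)


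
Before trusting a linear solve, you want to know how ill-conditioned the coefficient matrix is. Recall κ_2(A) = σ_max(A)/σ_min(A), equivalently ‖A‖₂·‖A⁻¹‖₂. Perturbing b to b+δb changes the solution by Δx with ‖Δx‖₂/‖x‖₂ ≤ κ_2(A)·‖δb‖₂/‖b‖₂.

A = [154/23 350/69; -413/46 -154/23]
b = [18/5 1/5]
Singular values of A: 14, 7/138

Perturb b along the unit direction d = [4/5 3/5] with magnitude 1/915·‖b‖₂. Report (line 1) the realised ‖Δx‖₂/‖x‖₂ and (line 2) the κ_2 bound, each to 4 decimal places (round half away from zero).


0.0013
0.3016

from the listed singular values, σ₁ = 14, σ_n = 7/138
condition number: 14 ÷ (7/138) = 276.0000
bound on ‖Δx‖/‖x‖: κ·ε = 276.0000·1/915 = 0.3016
solve Ax = b  →  x = [-35.3714 47.4000]
2-norm of b is 3.6056; of x, 59.1430
δb = ε·‖b‖·d = [0.0032 0.0024]; solving A·Δx = δb gives ‖Δx‖ = 0.0777
dividing the unrounded norms, ‖Δx‖/‖x‖ = 0.0013
tightness: 0.0013 against a bound of 0.3016 (unrounded ratio ≈ 0.0044)


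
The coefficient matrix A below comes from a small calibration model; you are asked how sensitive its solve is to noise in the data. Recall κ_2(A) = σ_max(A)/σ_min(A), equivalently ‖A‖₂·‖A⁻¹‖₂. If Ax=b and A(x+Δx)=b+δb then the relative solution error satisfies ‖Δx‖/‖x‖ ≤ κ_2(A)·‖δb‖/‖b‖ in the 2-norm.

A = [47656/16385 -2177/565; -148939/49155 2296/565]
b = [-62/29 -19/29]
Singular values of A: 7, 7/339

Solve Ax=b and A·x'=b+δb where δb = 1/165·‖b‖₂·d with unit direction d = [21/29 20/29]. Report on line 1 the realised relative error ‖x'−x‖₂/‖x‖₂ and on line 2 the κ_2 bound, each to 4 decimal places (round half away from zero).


from the listed singular values, σ₁ = 7, σ_n = 7/339
κ_2(A) = 7 / (7/339) = 339.0000
bound on ‖Δx‖/‖x‖: κ·ε = 339.0000·1/165 = 2.0545
solve Ax = b  →  x = [-77.5714 -58.0000]
2-norm of b is 2.2361; of x, 96.8572
re-solving with b+δb shifts x by Δx of norm 0.6563
dividing the unrounded norms, ‖Δx‖/‖x‖ = 0.0068
tightness: 0.0068 against a bound of 2.0545 (unrounded ratio ≈ 0.0033)

0.0068
2.0545


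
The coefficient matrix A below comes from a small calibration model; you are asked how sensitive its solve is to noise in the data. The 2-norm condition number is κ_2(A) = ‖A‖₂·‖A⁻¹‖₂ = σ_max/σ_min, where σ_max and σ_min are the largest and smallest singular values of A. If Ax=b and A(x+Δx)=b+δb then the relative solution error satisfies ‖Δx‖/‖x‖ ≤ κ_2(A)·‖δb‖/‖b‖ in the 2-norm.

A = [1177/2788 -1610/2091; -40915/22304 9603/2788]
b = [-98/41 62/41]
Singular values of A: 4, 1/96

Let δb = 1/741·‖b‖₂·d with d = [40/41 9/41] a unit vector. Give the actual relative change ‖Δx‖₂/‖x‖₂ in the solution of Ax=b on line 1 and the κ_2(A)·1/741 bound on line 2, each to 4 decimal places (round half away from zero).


0.0019
0.5182

from the listed singular values, σ₁ = 4, σ_n = 1/96
condition number: 4 ÷ (1/96) = 384.0000
worst-case relative error ≤ 384.0000 × 1/741 = 0.5182
solve Ax = b  →  x = [-169.6471 -89.9118]
‖b‖₂ = 2.8284 and ‖x‖₂ = 192.0007
Δx = A⁻¹·δb where δb = 1/741·2.8284·d; ‖Δx‖ = 0.3664
realised ‖Δx‖/‖x‖ = 0.0019
so the bound overstates the realised error by a factor of ≈ 271.5299 (computed from the unrounded values)


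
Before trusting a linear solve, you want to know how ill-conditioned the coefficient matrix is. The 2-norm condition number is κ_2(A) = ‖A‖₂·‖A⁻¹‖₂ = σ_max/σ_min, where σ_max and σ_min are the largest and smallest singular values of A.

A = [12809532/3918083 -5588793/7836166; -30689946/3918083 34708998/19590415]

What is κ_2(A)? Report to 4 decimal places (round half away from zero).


AᵀA = [6544123642260/90836534881 -7362081841842/454182674405; -7362081841842/454182674405 33134457683889/9083653488100]; tr = 409010601969/5403720100, det = 57289761/1350930025
solving λ² − 409010601969/5403720100·λ + 57289761/1350930025 = 0 gives λ = 7569/100, 30276/54037201
κ = σ_max/σ_min = (87/10)/(174/7351) = 367.5500

367.5500


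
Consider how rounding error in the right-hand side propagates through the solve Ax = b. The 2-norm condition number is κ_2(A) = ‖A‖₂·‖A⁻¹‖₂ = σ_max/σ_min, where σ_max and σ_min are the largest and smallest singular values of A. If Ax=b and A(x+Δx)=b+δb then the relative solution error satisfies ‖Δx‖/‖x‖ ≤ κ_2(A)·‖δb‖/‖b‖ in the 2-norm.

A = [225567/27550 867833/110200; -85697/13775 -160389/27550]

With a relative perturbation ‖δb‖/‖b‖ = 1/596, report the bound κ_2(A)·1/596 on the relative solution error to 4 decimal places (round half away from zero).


0.2550

M = AᵀA = [3210254989/30360100 2445706683/24288080; 2445706683/24288080 46589128681/485761600]. tr(M)=23294461/115520, det(M)=25411681/14440000
λ_max, λ_min = (23294461/115520 ± √13563449386101729/333621760000)/2 = 5041/25, 5041/577600
σ_max=√(5041/25)=(71/5), σ_min=√(5041/577600)=(71/760) → κ = 152.0000
κ_2(A)·‖δb‖/‖b‖ = 0.2550


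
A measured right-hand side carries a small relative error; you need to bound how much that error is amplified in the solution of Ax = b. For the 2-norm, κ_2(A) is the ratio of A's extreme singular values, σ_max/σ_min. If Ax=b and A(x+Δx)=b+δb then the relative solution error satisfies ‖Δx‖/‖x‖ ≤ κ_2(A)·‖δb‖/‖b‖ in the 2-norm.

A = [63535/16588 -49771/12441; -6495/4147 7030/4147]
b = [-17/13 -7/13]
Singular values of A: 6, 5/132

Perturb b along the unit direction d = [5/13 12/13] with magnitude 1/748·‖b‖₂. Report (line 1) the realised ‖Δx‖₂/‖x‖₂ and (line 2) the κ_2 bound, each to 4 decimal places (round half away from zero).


0.0019
0.2118

σ_max = 6, σ_min = 5/132
κ = σ_max/σ_min = 6/(5/132) = 158.4000
perturbation bound = 158.4000·1/748 = 0.2118
solve Ax = b  →  x = [-19.2322 -18.0862]
‖b‖ = 1.4142, ‖x‖ = 26.4005
with δb = [0.0007 0.0017], A·Δx = δb → ‖Δx‖ = 0.0499
relative error = 0.0019
so the bound overstates the realised error by a factor of ≈ 112.0079 (computed from the unrounded values)


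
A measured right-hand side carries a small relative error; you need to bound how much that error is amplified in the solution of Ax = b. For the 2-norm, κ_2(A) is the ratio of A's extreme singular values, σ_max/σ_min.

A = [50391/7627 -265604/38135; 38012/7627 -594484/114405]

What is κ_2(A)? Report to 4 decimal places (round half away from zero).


378.7200

form AᵀA = [3984165025/58171129 -12549935860/174513387; -12549935860/174513387 39532823584/523540161] with trace 89643649/622521 and determinant 10000/69169
solving λ² − 89643649/622521·λ + 10000/69169 = 0 gives λ = 144, 625/622521
σ_max=√144=12, σ_min=√(625/622521)=(25/789) → κ = 378.7200


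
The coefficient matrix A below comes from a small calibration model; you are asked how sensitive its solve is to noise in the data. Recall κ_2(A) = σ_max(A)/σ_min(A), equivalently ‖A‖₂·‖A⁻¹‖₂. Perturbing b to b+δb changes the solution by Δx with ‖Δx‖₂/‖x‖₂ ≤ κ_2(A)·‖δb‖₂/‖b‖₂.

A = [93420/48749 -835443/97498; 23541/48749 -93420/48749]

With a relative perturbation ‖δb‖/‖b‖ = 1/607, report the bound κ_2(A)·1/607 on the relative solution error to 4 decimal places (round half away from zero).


0.2867

M = AᵀA = [5521401/1413721 -24522750/1413721; -24522750/1413721 435975129/5654884]. tr(M)=272493/3364, det(M)=729/3364
λ_max, λ_min = (272493/3364 ± √74242625625/11316496)/2 = 81, 9/3364
σ_max=√81=9, σ_min=√(9/3364)=(3/58) → κ = 174.0000
bound on ‖Δx‖/‖x‖: κ·ε = 174.0000·1/607 = 0.2867


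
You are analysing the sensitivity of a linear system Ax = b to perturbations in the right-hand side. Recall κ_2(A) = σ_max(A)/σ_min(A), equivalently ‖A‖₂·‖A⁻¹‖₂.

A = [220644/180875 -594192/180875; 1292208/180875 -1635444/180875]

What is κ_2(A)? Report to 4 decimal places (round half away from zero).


M = AᵀA = [2749576464/52345225 -3591101952/52345225; -3591101952/52345225 4844385936/52345225]. tr(M)=303758496/2093809, det(M)=324000000/2093809
eigenvalues of AᵀA: λ = (tr ± √(tr²−4·det))/2 = 144, 2250000/2093809
κ_2(A) = √(λ_max/λ_min) = √(144 / (2250000/2093809)) = 11.5760

11.5760


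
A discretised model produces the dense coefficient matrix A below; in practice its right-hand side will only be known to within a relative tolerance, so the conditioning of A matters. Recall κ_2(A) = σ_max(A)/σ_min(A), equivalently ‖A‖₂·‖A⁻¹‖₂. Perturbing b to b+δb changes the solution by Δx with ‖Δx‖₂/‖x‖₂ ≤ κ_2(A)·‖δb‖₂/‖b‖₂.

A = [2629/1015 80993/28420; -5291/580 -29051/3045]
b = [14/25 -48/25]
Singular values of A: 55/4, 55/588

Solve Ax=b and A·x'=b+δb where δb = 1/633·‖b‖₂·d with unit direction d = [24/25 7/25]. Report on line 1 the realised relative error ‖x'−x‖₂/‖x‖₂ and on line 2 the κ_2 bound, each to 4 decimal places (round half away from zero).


largest singular value 55/4, smallest 55/588
condition number: (55/4) ÷ (55/588) = 147.0000
bound on ‖Δx‖/‖x‖: κ·ε = 147.0000·1/633 = 0.2322
solve Ax = b  →  x = [0.1003 0.1053]
‖b‖₂ = 2.0000 and ‖x‖₂ = 0.1455
with δb = [0.0030 0.0009], A·Δx = δb → ‖Δx‖ = 0.0338
realised ‖Δx‖/‖x‖ = 0.2322
tightness: 0.2322 against a bound of 0.2322; the bound is attained (ratio 1)

0.2322
0.2322


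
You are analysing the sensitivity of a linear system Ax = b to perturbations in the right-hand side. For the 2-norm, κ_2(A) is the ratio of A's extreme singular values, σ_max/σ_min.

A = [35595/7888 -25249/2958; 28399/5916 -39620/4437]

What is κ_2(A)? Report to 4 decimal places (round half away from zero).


288.0000

form AᵀA = [100009/2304 -70315/864; -70315/864 49441/324] with trace 4064305/20736 and determinant 2401/5184
λ_max, λ_min = (4064305/20736 ± √16517778538849/429981696)/2 = 196, 49/20736
so κ_2 = √(196 / (49/20736)) = 288.0000


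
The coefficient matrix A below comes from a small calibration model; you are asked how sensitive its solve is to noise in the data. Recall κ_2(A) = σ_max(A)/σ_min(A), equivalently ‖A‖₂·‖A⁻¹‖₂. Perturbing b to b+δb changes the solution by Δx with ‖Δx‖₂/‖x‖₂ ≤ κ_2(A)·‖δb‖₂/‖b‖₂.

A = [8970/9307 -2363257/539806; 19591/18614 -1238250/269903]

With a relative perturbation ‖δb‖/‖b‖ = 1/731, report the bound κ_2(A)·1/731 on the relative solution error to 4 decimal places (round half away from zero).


0.3105

form AᵀA = [705650881/346480996 -783740880/86620249; -783740880/86620249 13933455289/346480996] with trace 4354285/103058 and determinant 28561/824464
solving λ² − 4354285/103058·λ + 28561/824464 = 0 gives λ = 169/4, 169/206116
so κ_2 = √((169/4) / (169/206116)) = 227.0000
κ_2(A)·‖δb‖/‖b‖ = 0.3105


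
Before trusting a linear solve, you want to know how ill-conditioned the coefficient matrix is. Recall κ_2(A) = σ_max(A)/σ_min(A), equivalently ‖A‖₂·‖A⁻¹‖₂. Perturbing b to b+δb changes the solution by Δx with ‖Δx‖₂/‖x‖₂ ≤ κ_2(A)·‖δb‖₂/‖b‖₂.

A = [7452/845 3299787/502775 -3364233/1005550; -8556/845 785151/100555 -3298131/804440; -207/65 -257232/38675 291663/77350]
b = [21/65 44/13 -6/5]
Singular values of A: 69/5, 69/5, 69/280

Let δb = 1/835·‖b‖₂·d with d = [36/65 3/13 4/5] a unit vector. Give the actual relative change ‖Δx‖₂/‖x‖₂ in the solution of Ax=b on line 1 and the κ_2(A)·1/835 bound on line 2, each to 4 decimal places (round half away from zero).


largest singular value 69/5, smallest 69/280
κ_2(A) = (69/5) / (69/280) = 56.0000
κ_2(A)·‖δb‖/‖b‖ = 0.0671
solve Ax = b  →  x = [-0.1449 0.1918 -0.1023]
‖b‖ = 3.6056, ‖x‖ = 0.2613
with δb = [0.0024 0.0010 0.0035], A·Δx = δb → ‖Δx‖ = 0.0175
dividing the unrounded norms, ‖Δx‖/‖x‖ = 0.0671
tightness: 0.0671 against a bound of 0.0671; the bound is attained (ratio 1)

0.0671
0.0671


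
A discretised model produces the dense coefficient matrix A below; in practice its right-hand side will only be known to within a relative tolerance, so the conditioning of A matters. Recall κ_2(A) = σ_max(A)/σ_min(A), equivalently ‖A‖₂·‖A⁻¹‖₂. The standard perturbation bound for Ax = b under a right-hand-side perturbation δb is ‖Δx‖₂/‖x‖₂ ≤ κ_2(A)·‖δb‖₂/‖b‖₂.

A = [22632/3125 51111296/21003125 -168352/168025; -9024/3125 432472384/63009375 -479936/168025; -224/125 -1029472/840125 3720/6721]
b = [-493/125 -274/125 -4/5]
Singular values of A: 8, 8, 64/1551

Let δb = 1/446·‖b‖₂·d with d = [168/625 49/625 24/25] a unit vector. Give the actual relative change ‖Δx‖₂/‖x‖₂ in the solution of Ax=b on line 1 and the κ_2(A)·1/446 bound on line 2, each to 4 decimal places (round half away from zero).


σ_max = 8, σ_min = 64/1551
condition number: 8 ÷ (64/1551) = 193.8750
κ_2(A)·‖δb‖/‖b‖ = 0.4347
solve Ax = b  →  x = [-0.3250 -19.0111 -44.5865]
2-norm of b is 4.5826; of x, 48.4715
with δb = [0.0028 0.0008 0.0099], A·Δx = δb → ‖Δx‖ = 0.2490
realised ‖Δx‖/‖x‖ = 0.0051
realised/bound (from unrounded values) ≈ 0.0118

0.0051
0.4347


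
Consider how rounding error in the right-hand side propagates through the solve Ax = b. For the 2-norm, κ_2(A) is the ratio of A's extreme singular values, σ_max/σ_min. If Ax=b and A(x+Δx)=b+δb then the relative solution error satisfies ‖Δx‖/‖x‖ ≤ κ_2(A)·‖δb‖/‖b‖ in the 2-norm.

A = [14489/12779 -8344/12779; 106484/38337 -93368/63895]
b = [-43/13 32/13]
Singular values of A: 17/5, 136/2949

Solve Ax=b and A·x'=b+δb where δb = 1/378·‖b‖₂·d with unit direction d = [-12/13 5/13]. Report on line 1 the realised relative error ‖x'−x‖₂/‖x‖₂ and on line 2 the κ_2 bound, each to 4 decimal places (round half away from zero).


from the listed singular values, σ₁ = 17/5, σ_n = 136/2949
condition number: (17/5) ÷ (136/2949) = 73.7250
κ_2(A)·‖δb‖/‖b‖ = 0.1950
solve Ax = b  →  x = [41.0761 76.3927]
‖b‖ = 4.1231, ‖x‖ = 86.7358
re-solving with b+δb shifts x by Δx of norm 0.2365
dividing the unrounded norms, ‖Δx‖/‖x‖ = 0.0027
tightness: 0.0027 against a bound of 0.1950 (unrounded ratio ≈ 0.0140)

0.0027
0.1950


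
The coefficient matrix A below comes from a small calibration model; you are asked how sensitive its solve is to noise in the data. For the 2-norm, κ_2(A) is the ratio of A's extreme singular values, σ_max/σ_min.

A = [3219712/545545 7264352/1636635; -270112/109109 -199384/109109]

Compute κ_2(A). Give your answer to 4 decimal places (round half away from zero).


AᵀA = [72133477376/1761061225 162297764096/5283183675; 162297764096/5283183675 365180209216/15849551025]; tr = 40575260224/633982041, det = 26214400/633982041
eigenvalues of AᵀA: λ = (tr ± √(tr²−4·det))/2 = 64, 409600/633982041
κ = σ_max/σ_min = 8/(640/25179) = 314.7375

314.7375


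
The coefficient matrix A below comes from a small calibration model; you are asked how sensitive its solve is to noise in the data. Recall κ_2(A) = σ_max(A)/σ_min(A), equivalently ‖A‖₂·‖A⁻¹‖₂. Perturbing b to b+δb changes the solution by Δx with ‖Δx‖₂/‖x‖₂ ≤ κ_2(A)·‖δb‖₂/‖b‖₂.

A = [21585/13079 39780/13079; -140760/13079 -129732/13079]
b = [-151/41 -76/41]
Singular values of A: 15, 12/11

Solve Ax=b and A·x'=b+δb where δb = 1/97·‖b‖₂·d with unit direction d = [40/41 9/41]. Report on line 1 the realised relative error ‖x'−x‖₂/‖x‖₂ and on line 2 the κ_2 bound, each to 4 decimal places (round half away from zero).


0.0106
0.1418

σ_max = 15, σ_min = 12/11
condition number: 15 ÷ (12/11) = 13.7500
perturbation bound = 13.7500·1/97 = 0.1418
solve Ax = b  →  x = [2.5770 -2.6092]
‖b‖₂ = 4.1231 and ‖x‖₂ = 3.6673
Δx = A⁻¹·δb where δb = 1/97·4.1231·d; ‖Δx‖ = 0.0390
dividing the unrounded norms, ‖Δx‖/‖x‖ = 0.0106
so the bound overstates the realised error by a factor of ≈ 13.3417 (computed from the unrounded values)


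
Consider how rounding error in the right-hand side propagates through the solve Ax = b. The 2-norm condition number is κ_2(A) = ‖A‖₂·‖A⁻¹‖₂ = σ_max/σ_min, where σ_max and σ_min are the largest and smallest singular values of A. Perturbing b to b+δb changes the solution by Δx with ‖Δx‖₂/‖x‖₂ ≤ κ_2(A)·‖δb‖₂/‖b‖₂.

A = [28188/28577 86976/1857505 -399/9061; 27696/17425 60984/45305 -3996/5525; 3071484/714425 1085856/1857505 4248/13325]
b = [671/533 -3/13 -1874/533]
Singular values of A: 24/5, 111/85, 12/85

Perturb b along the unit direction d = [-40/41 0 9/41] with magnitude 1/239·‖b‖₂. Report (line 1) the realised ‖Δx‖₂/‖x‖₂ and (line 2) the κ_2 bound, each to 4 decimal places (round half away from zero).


0.0078
0.1423

largest singular value 24/5, smallest 12/85
κ_2(A) = (24/5) / (12/85) = 34.0000
bound on ‖Δx‖/‖x‖: κ·ε = 34.0000·1/239 = 0.1423
solve Ax = b  →  x = [1.1216 -7.8322 -11.7928]
‖b‖₂ = 3.7417 and ‖x‖₂ = 14.2011
δb = ε·‖b‖·d = [-0.0153 0.0000 0.0034]; solving A·Δx = δb gives ‖Δx‖ = 0.1109
dividing the unrounded norms, ‖Δx‖/‖x‖ = 0.0078
tightness: 0.0078 against a bound of 0.1423 (unrounded ratio ≈ 0.0549)


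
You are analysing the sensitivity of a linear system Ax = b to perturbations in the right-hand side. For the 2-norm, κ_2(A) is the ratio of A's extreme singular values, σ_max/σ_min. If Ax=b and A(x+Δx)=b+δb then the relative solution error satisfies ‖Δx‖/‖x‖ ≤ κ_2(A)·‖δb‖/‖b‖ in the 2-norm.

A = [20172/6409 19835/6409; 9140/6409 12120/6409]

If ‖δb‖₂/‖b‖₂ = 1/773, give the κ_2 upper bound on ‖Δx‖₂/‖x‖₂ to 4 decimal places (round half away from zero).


0.0210

form AᵀA = [1697056/142129 1767780/142129; 1767780/142129 1869625/142129] with trace 4241/169 and determinant 400/169
char-poly roots: 25 and 16/169
σ_max=√25=5, σ_min=√(16/169)=(4/13) → κ = 16.2500
bound on ‖Δx‖/‖x‖: κ·ε = 16.2500·1/773 = 0.0210


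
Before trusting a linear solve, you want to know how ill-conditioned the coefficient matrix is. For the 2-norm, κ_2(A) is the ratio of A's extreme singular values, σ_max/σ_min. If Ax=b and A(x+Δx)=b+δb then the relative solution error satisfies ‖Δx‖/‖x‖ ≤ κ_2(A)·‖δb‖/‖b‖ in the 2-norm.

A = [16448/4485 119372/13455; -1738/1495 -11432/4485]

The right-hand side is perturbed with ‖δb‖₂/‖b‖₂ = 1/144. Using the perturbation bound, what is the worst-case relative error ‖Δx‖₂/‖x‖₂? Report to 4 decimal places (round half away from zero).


form AᵀA = [11908900/804609 85690000/2413827; 85690000/2413827 617035600/7241481] with trace 4285300/42849 and determinant 40000/42849
solving λ² − 4285300/42849·λ + 40000/42849 = 0 gives λ = 100, 400/42849
κ_2(A) = √(λ_max/λ_min) = √(100 / (400/42849)) = 103.5000
κ_2(A)·‖δb‖/‖b‖ = 0.7188

0.7188


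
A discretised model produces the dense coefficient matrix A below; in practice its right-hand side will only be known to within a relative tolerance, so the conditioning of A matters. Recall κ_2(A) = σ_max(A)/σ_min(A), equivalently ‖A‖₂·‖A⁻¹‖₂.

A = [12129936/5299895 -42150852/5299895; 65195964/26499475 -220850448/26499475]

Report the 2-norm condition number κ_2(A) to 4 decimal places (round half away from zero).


form AᵀA = [9427939840656/834984750625 -32319543739392/834984750625; -32319543739392/834984750625 110811270499344/834984750625] with trace 192382736544/1335975601 and determinant 324000000/1335975601
eigenvalues of AᵀA: λ = (tr ± √(tr²−4·det))/2 = 144, 2250000/1335975601
κ = σ_max/σ_min = 12/(1500/36551) = 292.4080

292.4080


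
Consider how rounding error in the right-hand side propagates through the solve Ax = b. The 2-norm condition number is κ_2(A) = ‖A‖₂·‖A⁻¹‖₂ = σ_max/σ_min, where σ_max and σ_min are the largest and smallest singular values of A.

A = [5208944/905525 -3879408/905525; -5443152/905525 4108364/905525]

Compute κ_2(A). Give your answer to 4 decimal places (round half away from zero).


312.2500

form AᵀA = [13498454528/195000125 -10123678656/195000125; -10123678656/195000125 7592975312/195000125] with trace 4218285968/39000025 and determinant 116985856/975000625
solving λ² − 4218285968/39000025·λ + 116985856/975000625 = 0 gives λ = 2704/25, 43264/39000025
κ_2(A) = √(λ_max/λ_min) = √((2704/25) / (43264/39000025)) = 312.2500


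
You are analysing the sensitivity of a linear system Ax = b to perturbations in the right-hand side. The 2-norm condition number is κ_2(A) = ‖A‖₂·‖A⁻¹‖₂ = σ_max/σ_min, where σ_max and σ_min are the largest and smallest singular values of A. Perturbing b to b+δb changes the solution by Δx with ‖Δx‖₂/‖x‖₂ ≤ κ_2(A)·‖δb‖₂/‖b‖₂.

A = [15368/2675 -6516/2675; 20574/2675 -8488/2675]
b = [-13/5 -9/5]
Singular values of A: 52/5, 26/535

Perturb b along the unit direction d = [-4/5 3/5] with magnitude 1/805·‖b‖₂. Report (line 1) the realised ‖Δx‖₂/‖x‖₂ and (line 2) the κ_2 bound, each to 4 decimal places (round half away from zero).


largest singular value 52/5, smallest 26/535
κ = σ_max/σ_min = (52/5)/(26/535) = 214.0000
κ_2(A)·‖δb‖/‖b‖ = 0.2658
solve Ax = b  →  x = [7.6479 19.1050]
2-norm of b is 3.1623; of x, 20.5789
δb = ε·‖b‖·d = [-0.0031 0.0024]; solving A·Δx = δb gives ‖Δx‖ = 0.0808
relative error = 0.0039
realised/bound (from unrounded values) ≈ 0.0148

0.0039
0.2658


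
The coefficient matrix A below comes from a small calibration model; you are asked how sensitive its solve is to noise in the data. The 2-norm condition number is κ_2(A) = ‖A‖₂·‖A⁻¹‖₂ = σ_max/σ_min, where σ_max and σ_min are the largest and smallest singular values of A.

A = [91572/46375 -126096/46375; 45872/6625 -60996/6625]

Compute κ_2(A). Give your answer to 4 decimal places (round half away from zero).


AᵀA = [178389136/3441025 -237838848/3441025; -237838848/3441025 317128464/3441025]; tr = 19820704/137641, det = 57600/137641
λ_max, λ_min = (19820704/137641 ± √392828594569216/18945044881)/2 = 144, 400/137641
σ_max=√144=12, σ_min=√(400/137641)=(20/371) → κ = 222.6000

222.6000


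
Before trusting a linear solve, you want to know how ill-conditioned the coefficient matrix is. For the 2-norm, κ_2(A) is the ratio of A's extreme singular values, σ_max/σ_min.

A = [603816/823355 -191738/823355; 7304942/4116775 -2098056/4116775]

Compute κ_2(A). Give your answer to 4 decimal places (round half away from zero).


101.3360

form AᵀA = [369686518756/100283055625 -107813841408/100283055625; -107813841408/100283055625 31484766244/100283055625] with trace 641874056/160452889 and determinant 250000/160452889
eigenvalues of AᵀA: λ = (tr ± √(tr²−4·det))/2 = 4, 62500/160452889
κ = σ_max/σ_min = 2/(250/12667) = 101.3360


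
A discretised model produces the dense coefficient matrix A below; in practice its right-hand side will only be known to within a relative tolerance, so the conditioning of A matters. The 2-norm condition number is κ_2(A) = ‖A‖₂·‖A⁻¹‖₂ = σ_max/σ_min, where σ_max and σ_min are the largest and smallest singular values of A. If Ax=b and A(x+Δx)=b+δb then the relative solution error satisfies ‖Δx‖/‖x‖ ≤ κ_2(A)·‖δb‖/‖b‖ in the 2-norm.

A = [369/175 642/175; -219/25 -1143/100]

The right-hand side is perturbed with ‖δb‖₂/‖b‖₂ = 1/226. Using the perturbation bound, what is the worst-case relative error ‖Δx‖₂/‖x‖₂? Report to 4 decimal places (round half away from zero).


0.1239

M = AᵀA = [3978/49 21141/196; 21141/196 112977/784]. tr(M)=176625/784, det(M)=50625/784
λ_max, λ_min = (176625/784 ± √31037630625/614656)/2 = 225, 225/784
κ_2(A) = √(λ_max/λ_min) = √(225 / (225/784)) = 28.0000
worst-case relative error ≤ 28.0000 × 1/226 = 0.1239


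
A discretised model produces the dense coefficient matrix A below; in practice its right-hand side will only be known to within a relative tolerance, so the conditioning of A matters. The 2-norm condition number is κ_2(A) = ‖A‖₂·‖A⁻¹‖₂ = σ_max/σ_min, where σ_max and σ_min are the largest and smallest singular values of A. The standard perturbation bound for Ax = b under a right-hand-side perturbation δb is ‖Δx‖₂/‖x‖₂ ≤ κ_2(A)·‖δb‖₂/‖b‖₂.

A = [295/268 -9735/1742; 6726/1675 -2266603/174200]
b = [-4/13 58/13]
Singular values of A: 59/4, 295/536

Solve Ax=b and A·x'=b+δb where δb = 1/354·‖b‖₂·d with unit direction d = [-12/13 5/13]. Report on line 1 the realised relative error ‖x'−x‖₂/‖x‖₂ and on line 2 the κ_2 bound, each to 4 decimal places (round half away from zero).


σ_max = 59/4, σ_min = 295/536
κ = σ_max/σ_min = (59/4)/(295/536) = 26.8000
κ_2(A)·‖δb‖/‖b‖ = 0.0757
solve Ax = b  →  x = [3.5645 0.7572]
2-norm of b is 4.4721; of x, 3.6440
δb = ε·‖b‖·d = [-0.0117 0.0049]; solving A·Δx = δb gives ‖Δx‖ = 0.0230
relative error = 0.0063
tightness: 0.0063 against a bound of 0.0757 (unrounded ratio ≈ 0.0832)

0.0063
0.0757


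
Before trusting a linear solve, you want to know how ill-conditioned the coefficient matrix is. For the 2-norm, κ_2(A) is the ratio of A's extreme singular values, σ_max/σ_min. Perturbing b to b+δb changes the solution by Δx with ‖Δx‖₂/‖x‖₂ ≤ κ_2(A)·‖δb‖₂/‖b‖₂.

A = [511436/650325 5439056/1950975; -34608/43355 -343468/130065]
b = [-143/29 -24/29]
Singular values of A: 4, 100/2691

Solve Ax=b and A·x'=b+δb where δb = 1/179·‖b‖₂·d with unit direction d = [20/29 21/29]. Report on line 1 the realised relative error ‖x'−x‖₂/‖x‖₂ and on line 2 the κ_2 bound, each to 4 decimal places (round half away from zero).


σ_max = 4, σ_min = 100/2691
condition number: 4 ÷ (100/2691) = 107.6400
κ_2(A)·‖δb‖/‖b‖ = 0.6013
solve Ax = b  →  x = [103.1244 -30.8592]
2-norm of b is 5.0000; of x, 107.6426
Δx = A⁻¹·δb where δb = 1/179·5.0000·d; ‖Δx‖ = 0.7517
realised ‖Δx‖/‖x‖ = 0.0070
so the bound overstates the realised error by a factor of ≈ 86.1141 (computed from the unrounded values)

0.0070
0.6013
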